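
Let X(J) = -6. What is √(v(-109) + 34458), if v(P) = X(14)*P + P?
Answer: √35003 ≈ 187.09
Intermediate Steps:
v(P) = -5*P (v(P) = -6*P + P = -5*P)
√(v(-109) + 34458) = √(-5*(-109) + 34458) = √(545 + 34458) = √35003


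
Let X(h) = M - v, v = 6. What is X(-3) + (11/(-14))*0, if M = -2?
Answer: -8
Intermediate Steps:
X(h) = -8 (X(h) = -2 - 1*6 = -2 - 6 = -8)
X(-3) + (11/(-14))*0 = -8 + (11/(-14))*0 = -8 + (11*(-1/14))*0 = -8 - 11/14*0 = -8 + 0 = -8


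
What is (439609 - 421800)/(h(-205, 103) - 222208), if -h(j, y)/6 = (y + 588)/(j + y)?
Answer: -302753/3776845 ≈ -0.080160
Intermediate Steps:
h(j, y) = -6*(588 + y)/(j + y) (h(j, y) = -6*(y + 588)/(j + y) = -6*(588 + y)/(j + y))
(439609 - 421800)/(h(-205, 103) - 222208) = (439609 - 421800)/(6*(-588 - 1*103)/(-205 + 103) - 222208) = 17809/(6*(-588 - 103)/(-102) - 222208) = 17809/(6*(-1/102)*(-691) - 222208) = 17809/(691/17 - 222208) = 17809/(-3776845/17) = 17809*(-17/3776845) = -302753/3776845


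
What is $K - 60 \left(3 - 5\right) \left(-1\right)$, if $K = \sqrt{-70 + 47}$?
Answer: $-120 + i \sqrt{23} \approx -120.0 + 4.7958 i$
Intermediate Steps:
$K = i \sqrt{23}$ ($K = \sqrt{-23} = i \sqrt{23} \approx 4.7958 i$)
$K - 60 \left(3 - 5\right) \left(-1\right) = i \sqrt{23} - 60 \left(3 - 5\right) \left(-1\right) = i \sqrt{23} - 60 \left(\left(-2\right) \left(-1\right)\right) = i \sqrt{23} - 120 = -120 + i \sqrt{23}$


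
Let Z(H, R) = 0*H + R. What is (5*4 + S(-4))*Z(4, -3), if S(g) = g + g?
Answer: -36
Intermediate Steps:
Z(H, R) = R (Z(H, R) = 0 + R = R)
S(g) = 2*g
(5*4 + S(-4))*Z(4, -3) = (5*4 + 2*(-4))*(-3) = (20 - 8)*(-3) = 12*(-3) = -36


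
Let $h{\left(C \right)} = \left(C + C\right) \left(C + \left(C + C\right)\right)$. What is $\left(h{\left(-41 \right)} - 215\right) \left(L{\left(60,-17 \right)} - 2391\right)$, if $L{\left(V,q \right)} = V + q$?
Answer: $-23177108$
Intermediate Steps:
$h{\left(C \right)} = 6 C^{2}$ ($h{\left(C \right)} = 2 C \left(C + 2 C\right) = 2 C 3 C = 6 C^{2}$)
$\left(h{\left(-41 \right)} - 215\right) \left(L{\left(60,-17 \right)} - 2391\right) = \left(6 \left(-41\right)^{2} - 215\right) \left(\left(60 - 17\right) - 2391\right) = \left(6 \cdot 1681 - 215\right) \left(43 - 2391\right) = \left(10086 - 215\right) \left(-2348\right) = 9871 \left(-2348\right) = -23177108$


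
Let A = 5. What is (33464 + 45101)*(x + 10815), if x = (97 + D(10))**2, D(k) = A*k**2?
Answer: 28850953560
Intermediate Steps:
D(k) = 5*k**2
x = 356409 (x = (97 + 5*10**2)**2 = (97 + 5*100)**2 = (97 + 500)**2 = 597**2 = 356409)
(33464 + 45101)*(x + 10815) = (33464 + 45101)*(356409 + 10815) = 78565*367224 = 28850953560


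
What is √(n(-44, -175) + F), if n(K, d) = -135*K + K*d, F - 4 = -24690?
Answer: I*√11046 ≈ 105.1*I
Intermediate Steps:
F = -24686 (F = 4 - 24690 = -24686)
√(n(-44, -175) + F) = √(-44*(-135 - 175) - 24686) = √(-44*(-310) - 24686) = √(13640 - 24686) = √(-11046) = I*√11046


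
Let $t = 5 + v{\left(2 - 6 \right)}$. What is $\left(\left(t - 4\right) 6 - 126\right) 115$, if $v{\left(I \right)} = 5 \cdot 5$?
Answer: $3450$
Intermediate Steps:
$v{\left(I \right)} = 25$
$t = 30$ ($t = 5 + 25 = 30$)
$\left(\left(t - 4\right) 6 - 126\right) 115 = \left(\left(30 - 4\right) 6 - 126\right) 115 = \left(26 \cdot 6 - 126\right) 115 = \left(156 - 126\right) 115 = 30 \cdot 115 = 3450$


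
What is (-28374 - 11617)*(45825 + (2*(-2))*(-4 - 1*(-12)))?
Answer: -1831307863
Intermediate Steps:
(-28374 - 11617)*(45825 + (2*(-2))*(-4 - 1*(-12))) = -39991*(45825 - 4*(-4 + 12)) = -39991*(45825 - 4*8) = -39991*(45825 - 32) = -39991*45793 = -1831307863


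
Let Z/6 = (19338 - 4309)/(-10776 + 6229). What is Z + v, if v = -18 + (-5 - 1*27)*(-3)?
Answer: 264492/4547 ≈ 58.168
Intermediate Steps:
v = 78 (v = -18 + (-5 - 27)*(-3) = -18 - 32*(-3) = -18 + 96 = 78)
Z = -90174/4547 (Z = 6*((19338 - 4309)/(-10776 + 6229)) = 6*(15029/(-4547)) = 6*(15029*(-1/4547)) = 6*(-15029/4547) = -90174/4547 ≈ -19.832)
Z + v = -90174/4547 + 78 = 264492/4547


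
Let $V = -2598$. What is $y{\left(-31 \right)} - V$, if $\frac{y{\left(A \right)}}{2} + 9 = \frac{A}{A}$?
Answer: $2582$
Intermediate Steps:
$y{\left(A \right)} = -16$ ($y{\left(A \right)} = -18 + 2 \frac{A}{A} = -18 + 2 \cdot 1 = -18 + 2 = -16$)
$y{\left(-31 \right)} - V = -16 - -2598 = -16 + 2598 = 2582$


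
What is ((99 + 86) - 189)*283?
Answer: -1132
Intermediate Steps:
((99 + 86) - 189)*283 = (185 - 189)*283 = -4*283 = -1132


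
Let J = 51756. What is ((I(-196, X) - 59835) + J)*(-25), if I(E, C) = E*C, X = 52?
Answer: 456775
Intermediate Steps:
I(E, C) = C*E
((I(-196, X) - 59835) + J)*(-25) = ((52*(-196) - 59835) + 51756)*(-25) = ((-10192 - 59835) + 51756)*(-25) = (-70027 + 51756)*(-25) = -18271*(-25) = 456775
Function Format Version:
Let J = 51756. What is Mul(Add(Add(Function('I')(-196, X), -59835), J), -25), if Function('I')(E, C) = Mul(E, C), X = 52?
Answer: 456775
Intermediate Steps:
Function('I')(E, C) = Mul(C, E)
Mul(Add(Add(Function('I')(-196, X), -59835), J), -25) = Mul(Add(Add(Mul(52, -196), -59835), 51756), -25) = Mul(Add(Add(-10192, -59835), 51756), -25) = Mul(Add(-70027, 51756), -25) = Mul(-18271, -25) = 456775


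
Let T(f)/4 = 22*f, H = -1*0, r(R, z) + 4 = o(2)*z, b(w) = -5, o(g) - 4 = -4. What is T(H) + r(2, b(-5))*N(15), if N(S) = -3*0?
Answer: 0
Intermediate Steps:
N(S) = 0
o(g) = 0 (o(g) = 4 - 4 = 0)
r(R, z) = -4 (r(R, z) = -4 + 0*z = -4 + 0 = -4)
H = 0
T(f) = 88*f (T(f) = 4*(22*f) = 88*f)
T(H) + r(2, b(-5))*N(15) = 88*0 - 4*0 = 0 + 0 = 0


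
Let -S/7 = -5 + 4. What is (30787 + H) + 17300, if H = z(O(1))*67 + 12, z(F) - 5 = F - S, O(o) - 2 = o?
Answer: 48166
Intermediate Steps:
O(o) = 2 + o
S = 7 (S = -7*(-5 + 4) = -7*(-1) = 7)
z(F) = -2 + F (z(F) = 5 + (F - 1*7) = 5 + (F - 7) = 5 + (-7 + F) = -2 + F)
H = 79 (H = (-2 + (2 + 1))*67 + 12 = (-2 + 3)*67 + 12 = 1*67 + 12 = 67 + 12 = 79)
(30787 + H) + 17300 = (30787 + 79) + 17300 = 30866 + 17300 = 48166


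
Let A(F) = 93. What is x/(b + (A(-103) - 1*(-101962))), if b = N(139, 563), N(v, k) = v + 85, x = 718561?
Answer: 718561/102279 ≈ 7.0255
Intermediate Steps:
N(v, k) = 85 + v
b = 224 (b = 85 + 139 = 224)
x/(b + (A(-103) - 1*(-101962))) = 718561/(224 + (93 - 1*(-101962))) = 718561/(224 + (93 + 101962)) = 718561/(224 + 102055) = 718561/102279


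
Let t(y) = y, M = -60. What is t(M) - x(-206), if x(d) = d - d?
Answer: -60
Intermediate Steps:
x(d) = 0
t(M) - x(-206) = -60 - 1*0 = -60 + 0 = -60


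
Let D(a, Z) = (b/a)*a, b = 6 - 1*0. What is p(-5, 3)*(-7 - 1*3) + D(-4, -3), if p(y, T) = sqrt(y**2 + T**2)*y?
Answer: 6 + 50*sqrt(34) ≈ 297.55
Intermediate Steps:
b = 6 (b = 6 + 0 = 6)
p(y, T) = y*sqrt(T**2 + y**2) (p(y, T) = sqrt(T**2 + y**2)*y = y*sqrt(T**2 + y**2))
D(a, Z) = 6 (D(a, Z) = (6/a)*a = 6)
p(-5, 3)*(-7 - 1*3) + D(-4, -3) = (-5*sqrt(3**2 + (-5)**2))*(-7 - 1*3) + 6 = (-5*sqrt(9 + 25))*(-7 - 3) + 6 = -5*sqrt(34)*(-10) + 6 = 50*sqrt(34) + 6 = 6 + 50*sqrt(34)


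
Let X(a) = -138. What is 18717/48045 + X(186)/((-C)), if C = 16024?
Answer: 51091903/128312180 ≈ 0.39818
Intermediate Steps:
18717/48045 + X(186)/((-C)) = 18717/48045 - 138/((-1*16024)) = 18717*(1/48045) - 138/(-16024) = 6239/16015 - 138*(-1/16024) = 6239/16015 + 69/8012 = 51091903/128312180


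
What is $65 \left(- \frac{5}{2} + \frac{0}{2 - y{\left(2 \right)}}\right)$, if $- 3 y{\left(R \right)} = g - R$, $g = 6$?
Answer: $- \frac{325}{2} \approx -162.5$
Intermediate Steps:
$y{\left(R \right)} = -2 + \frac{R}{3}$ ($y{\left(R \right)} = - \frac{6 - R}{3} = -2 + \frac{R}{3}$)
$65 \left(- \frac{5}{2} + \frac{0}{2 - y{\left(2 \right)}}\right) = 65 \left(- \frac{5}{2} + \frac{0}{2 - \left(-2 + \frac{1}{3} \cdot 2\right)}\right) = 65 \left(\left(-5\right) \frac{1}{2} + \frac{0}{2 - \left(-2 + \frac{2}{3}\right)}\right) = 65 \left(- \frac{5}{2} + \frac{0}{2 - - \frac{4}{3}}\right) = 65 \left(- \frac{5}{2} + \frac{0}{2 + \frac{4}{3}}\right) = 65 \left(- \frac{5}{2} + \frac{0}{\frac{10}{3}}\right) = 65 \left(- \frac{5}{2} + 0 \cdot \frac{3}{10}\right) = 65 \left(- \frac{5}{2} + 0\right) = 65 \left(- \frac{5}{2}\right) = - \frac{325}{2}$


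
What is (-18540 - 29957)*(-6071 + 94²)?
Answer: -134094205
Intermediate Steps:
(-18540 - 29957)*(-6071 + 94²) = -48497*(-6071 + 8836) = -48497*2765 = -134094205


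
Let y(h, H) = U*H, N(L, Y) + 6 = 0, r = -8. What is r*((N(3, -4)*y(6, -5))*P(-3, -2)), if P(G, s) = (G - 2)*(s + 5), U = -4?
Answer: -14400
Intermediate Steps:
N(L, Y) = -6 (N(L, Y) = -6 + 0 = -6)
y(h, H) = -4*H
P(G, s) = (-2 + G)*(5 + s)
r*((N(3, -4)*y(6, -5))*P(-3, -2)) = -8*(-(-24)*(-5))*(-10 - 2*(-2) + 5*(-3) - 3*(-2)) = -8*(-6*20)*(-10 + 4 - 15 + 6) = -(-960)*(-15) = -8*1800 = -14400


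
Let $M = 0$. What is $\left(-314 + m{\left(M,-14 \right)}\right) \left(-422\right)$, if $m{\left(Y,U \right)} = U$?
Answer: $138416$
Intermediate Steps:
$\left(-314 + m{\left(M,-14 \right)}\right) \left(-422\right) = \left(-314 - 14\right) \left(-422\right) = \left(-328\right) \left(-422\right) = 138416$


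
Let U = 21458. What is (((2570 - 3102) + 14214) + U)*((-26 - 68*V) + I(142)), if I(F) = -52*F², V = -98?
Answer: -36612014600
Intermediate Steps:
(((2570 - 3102) + 14214) + U)*((-26 - 68*V) + I(142)) = (((2570 - 3102) + 14214) + 21458)*((-26 - 68*(-98)) - 52*142²) = ((-532 + 14214) + 21458)*((-26 + 6664) - 52*20164) = (13682 + 21458)*(6638 - 1048528) = 35140*(-1041890) = -36612014600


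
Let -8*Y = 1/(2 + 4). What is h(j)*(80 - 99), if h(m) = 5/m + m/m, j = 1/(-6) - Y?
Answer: 4427/7 ≈ 632.43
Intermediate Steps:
Y = -1/48 (Y = -1/(8*(2 + 4)) = -⅛/6 = -⅛*⅙ = -1/48 ≈ -0.020833)
j = -7/48 (j = 1/(-6) - 1*(-1/48) = -⅙ + 1/48 = -7/48 ≈ -0.14583)
h(m) = 1 + 5/m (h(m) = 5/m + 1 = 1 + 5/m)
h(j)*(80 - 99) = ((5 - 7/48)/(-7/48))*(80 - 99) = -48/7*233/48*(-19) = -233/7*(-19) = 4427/7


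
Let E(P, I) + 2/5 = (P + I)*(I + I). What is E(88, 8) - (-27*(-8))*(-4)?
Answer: 11998/5 ≈ 2399.6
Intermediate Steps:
E(P, I) = -2/5 + 2*I*(I + P) (E(P, I) = -2/5 + (P + I)*(I + I) = -2/5 + (I + P)*(2*I) = -2/5 + 2*I*(I + P))
E(88, 8) - (-27*(-8))*(-4) = (-2/5 + 2*8**2 + 2*8*88) - (-27*(-8))*(-4) = (-2/5 + 2*64 + 1408) - 216*(-4) = (-2/5 + 128 + 1408) - 1*(-864) = 7678/5 + 864 = 11998/5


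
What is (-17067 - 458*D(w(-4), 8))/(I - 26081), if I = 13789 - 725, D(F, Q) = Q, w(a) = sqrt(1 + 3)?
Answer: 20731/13017 ≈ 1.5926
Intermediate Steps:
w(a) = 2 (w(a) = sqrt(4) = 2)
I = 13064
(-17067 - 458*D(w(-4), 8))/(I - 26081) = (-17067 - 458*8)/(13064 - 26081) = (-17067 - 3664)/(-13017) = -20731*(-1/13017) = 20731/13017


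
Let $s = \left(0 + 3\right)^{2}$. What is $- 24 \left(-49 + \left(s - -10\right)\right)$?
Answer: $720$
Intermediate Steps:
$s = 9$ ($s = 3^{2} = 9$)
$- 24 \left(-49 + \left(s - -10\right)\right) = - 24 \left(-49 + \left(9 - -10\right)\right) = - 24 \left(-49 + \left(9 + 10\right)\right) = - 24 \left(-49 + 19\right) = \left(-24\right) \left(-30\right) = 720$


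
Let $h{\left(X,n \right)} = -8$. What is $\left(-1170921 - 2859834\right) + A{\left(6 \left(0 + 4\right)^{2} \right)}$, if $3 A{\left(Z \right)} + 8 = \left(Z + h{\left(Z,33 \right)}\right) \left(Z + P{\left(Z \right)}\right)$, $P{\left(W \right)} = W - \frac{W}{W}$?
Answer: $-4025155$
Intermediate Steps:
$P{\left(W \right)} = -1 + W$ ($P{\left(W \right)} = W - 1 = -1 + W$)
$A{\left(Z \right)} = - \frac{8}{3} + \frac{\left(-1 + 2 Z\right) \left(-8 + Z\right)}{3}$ ($A{\left(Z \right)} = - \frac{8}{3} + \frac{\left(Z - 8\right) \left(Z + \left(-1 + Z\right)\right)}{3} = - \frac{8}{3} + \frac{\left(-8 + Z\right) \left(-1 + 2 Z\right)}{3} = - \frac{8}{3} + \frac{\left(-1 + 2 Z\right) \left(-8 + Z\right)}{3}$)
$\left(-1170921 - 2859834\right) + A{\left(6 \left(0 + 4\right)^{2} \right)} = \left(-1170921 - 2859834\right) + \frac{6 \left(0 + 4\right)^{2} \left(-17 + 2 \cdot 6 \left(0 + 4\right)^{2}\right)}{3} = -4030755 + \frac{6 \cdot 4^{2} \left(-17 + 2 \cdot 6 \cdot 4^{2}\right)}{3} = -4030755 + \frac{6 \cdot 16 \left(-17 + 2 \cdot 6 \cdot 16\right)}{3} = -4030755 + \frac{1}{3} \cdot 96 \left(-17 + 2 \cdot 96\right) = -4030755 + \frac{1}{3} \cdot 96 \left(-17 + 192\right) = -4030755 + \frac{1}{3} \cdot 96 \cdot 175 = -4030755 + 5600 = -4025155$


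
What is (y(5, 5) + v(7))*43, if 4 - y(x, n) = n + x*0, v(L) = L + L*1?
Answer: 559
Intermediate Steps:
v(L) = 2*L (v(L) = L + L = 2*L)
y(x, n) = 4 - n (y(x, n) = 4 - (n + x*0) = 4 - (n + 0) = 4 - n)
(y(5, 5) + v(7))*43 = ((4 - 1*5) + 2*7)*43 = ((4 - 5) + 14)*43 = (-1 + 14)*43 = 13*43 = 559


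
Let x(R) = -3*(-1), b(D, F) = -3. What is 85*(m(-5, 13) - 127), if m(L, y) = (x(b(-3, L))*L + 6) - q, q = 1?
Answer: -11645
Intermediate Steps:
x(R) = 3
m(L, y) = 5 + 3*L (m(L, y) = (3*L + 6) - 1*1 = (6 + 3*L) - 1 = 5 + 3*L)
85*(m(-5, 13) - 127) = 85*((5 + 3*(-5)) - 127) = 85*((5 - 15) - 127) = 85*(-10 - 127) = 85*(-137) = -11645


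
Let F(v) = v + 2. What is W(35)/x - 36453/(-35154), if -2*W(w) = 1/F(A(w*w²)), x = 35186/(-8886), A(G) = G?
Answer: 4582975678874/4419649122399 ≈ 1.0370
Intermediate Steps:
x = -17593/4443 (x = 35186*(-1/8886) = -17593/4443 ≈ -3.9597)
F(v) = 2 + v
W(w) = -1/(2*(2 + w³)) (W(w) = -1/(2*(2 + w*w²)) = -1/(2*(2 + w³)))
W(35)/x - 36453/(-35154) = (-1/(4 + 2*35³))/(-17593/4443) - 36453/(-35154) = -1/(4 + 2*42875)*(-4443/17593) - 36453*(-1/35154) = -1/(4 + 85750)*(-4443/17593) + 12151/11718 = -1/85754*(-4443/17593) + 12151/11718 = 4443/1508670122 + 12151/11718 = 4582975678874/4419649122399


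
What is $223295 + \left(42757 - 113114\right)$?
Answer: $152938$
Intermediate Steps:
$223295 + \left(42757 - 113114\right) = 223295 - 70357 = 152938$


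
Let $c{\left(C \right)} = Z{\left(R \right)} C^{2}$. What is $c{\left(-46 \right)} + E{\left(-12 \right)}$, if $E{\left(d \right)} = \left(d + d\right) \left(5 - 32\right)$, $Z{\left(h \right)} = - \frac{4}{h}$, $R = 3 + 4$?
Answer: $- \frac{3928}{7} \approx -561.14$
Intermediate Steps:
$R = 7$
$E{\left(d \right)} = - 54 d$ ($E{\left(d \right)} = 2 d \left(-27\right) = - 54 d$)
$c{\left(C \right)} = - \frac{4 C^{2}}{7}$ ($c{\left(C \right)} = - \frac{4}{7} C^{2} = \left(-4\right) \frac{1}{7} C^{2} = - \frac{4 C^{2}}{7}$)
$c{\left(-46 \right)} + E{\left(-12 \right)} = - \frac{4 \left(-46\right)^{2}}{7} - -648 = \left(- \frac{4}{7}\right) 2116 + 648 = - \frac{8464}{7} + 648 = - \frac{3928}{7}$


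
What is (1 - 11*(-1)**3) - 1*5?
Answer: 7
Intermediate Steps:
(1 - 11*(-1)**3) - 1*5 = (1 - 11*(-1)) - 5 = (1 + 11) - 5 = 12 - 5 = 7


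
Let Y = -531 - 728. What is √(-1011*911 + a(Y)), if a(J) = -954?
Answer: 5*I*√36879 ≈ 960.2*I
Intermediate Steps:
Y = -1259
√(-1011*911 + a(Y)) = √(-1011*911 - 954) = √(-921021 - 954) = √(-921975) = 5*I*√36879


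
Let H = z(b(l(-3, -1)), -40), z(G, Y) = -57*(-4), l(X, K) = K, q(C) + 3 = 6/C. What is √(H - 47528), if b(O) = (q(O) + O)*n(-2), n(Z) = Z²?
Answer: 10*I*√473 ≈ 217.49*I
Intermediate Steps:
q(C) = -3 + 6/C
b(O) = -12 + 4*O + 24/O (b(O) = ((-3 + 6/O) + O)*(-2)² = (-3 + O + 6/O)*4 = -12 + 4*O + 24/O)
z(G, Y) = 228
H = 228
√(H - 47528) = √(228 - 47528) = √(-47300) = 10*I*√473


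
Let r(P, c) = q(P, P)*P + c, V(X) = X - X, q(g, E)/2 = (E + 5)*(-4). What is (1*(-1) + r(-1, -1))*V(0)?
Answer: 0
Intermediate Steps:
q(g, E) = -40 - 8*E (q(g, E) = 2*((E + 5)*(-4)) = 2*((5 + E)*(-4)) = 2*(-20 - 4*E) = -40 - 8*E)
V(X) = 0
r(P, c) = c + P*(-40 - 8*P) (r(P, c) = (-40 - 8*P)*P + c = P*(-40 - 8*P) + c = c + P*(-40 - 8*P))
(1*(-1) + r(-1, -1))*V(0) = (1*(-1) + (-1 - 8*(-1)*(5 - 1)))*0 = (-1 + (-1 - 8*(-1)*4))*0 = (-1 + (-1 + 32))*0 = (-1 + 31)*0 = 30*0 = 0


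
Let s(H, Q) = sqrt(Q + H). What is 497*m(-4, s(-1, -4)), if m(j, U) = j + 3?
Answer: -497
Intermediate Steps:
s(H, Q) = sqrt(H + Q)
m(j, U) = 3 + j
497*m(-4, s(-1, -4)) = 497*(3 - 4) = 497*(-1) = -497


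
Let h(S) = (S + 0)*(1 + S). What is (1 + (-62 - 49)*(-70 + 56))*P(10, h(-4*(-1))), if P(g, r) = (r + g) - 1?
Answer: 45095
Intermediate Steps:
h(S) = S*(1 + S)
P(g, r) = -1 + g + r (P(g, r) = (g + r) - 1 = -1 + g + r)
(1 + (-62 - 49)*(-70 + 56))*P(10, h(-4*(-1))) = (1 + (-62 - 49)*(-70 + 56))*(-1 + 10 + (-4*(-1))*(1 - 4*(-1))) = (1 - 111*(-14))*(-1 + 10 + 4*(1 + 4)) = (1 + 1554)*(-1 + 10 + 4*5) = 1555*(-1 + 10 + 20) = 1555*29 = 45095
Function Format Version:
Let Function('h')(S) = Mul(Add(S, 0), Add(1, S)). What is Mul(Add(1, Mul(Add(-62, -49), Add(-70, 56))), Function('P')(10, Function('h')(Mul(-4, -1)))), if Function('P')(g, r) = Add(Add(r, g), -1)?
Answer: 45095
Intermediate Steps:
Function('h')(S) = Mul(S, Add(1, S))
Function('P')(g, r) = Add(-1, g, r) (Function('P')(g, r) = Add(Add(g, r), -1) = Add(-1, g, r))
Mul(Add(1, Mul(Add(-62, -49), Add(-70, 56))), Function('P')(10, Function('h')(Mul(-4, -1)))) = Mul(Add(1, Mul(Add(-62, -49), Add(-70, 56))), Add(-1, 10, Mul(Mul(-4, -1), Add(1, Mul(-4, -1))))) = Mul(Add(1, Mul(-111, -14)), Add(-1, 10, Mul(4, Add(1, 4)))) = Mul(Add(1, 1554), Add(-1, 10, Mul(4, 5))) = Mul(1555, Add(-1, 10, 20)) = Mul(1555, 29) = 45095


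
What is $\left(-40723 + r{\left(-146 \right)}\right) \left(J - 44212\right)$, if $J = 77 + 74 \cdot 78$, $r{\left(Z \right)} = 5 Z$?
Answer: $1590261439$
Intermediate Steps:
$J = 5849$ ($J = 77 + 5772 = 5849$)
$\left(-40723 + r{\left(-146 \right)}\right) \left(J - 44212\right) = \left(-40723 + 5 \left(-146\right)\right) \left(5849 - 44212\right) = \left(-40723 - 730\right) \left(-38363\right) = \left(-41453\right) \left(-38363\right) = 1590261439$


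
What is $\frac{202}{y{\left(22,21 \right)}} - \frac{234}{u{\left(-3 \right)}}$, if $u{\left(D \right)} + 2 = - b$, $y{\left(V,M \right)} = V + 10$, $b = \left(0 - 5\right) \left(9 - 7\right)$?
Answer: $- \frac{367}{16} \approx -22.938$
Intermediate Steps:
$b = -10$ ($b = \left(-5\right) 2 = -10$)
$y{\left(V,M \right)} = 10 + V$
$u{\left(D \right)} = 8$ ($u{\left(D \right)} = -2 - -10 = -2 + 10 = 8$)
$\frac{202}{y{\left(22,21 \right)}} - \frac{234}{u{\left(-3 \right)}} = \frac{202}{10 + 22} - \frac{234}{8} = \frac{202}{32} - \frac{117}{4} = 202 \cdot \frac{1}{32} - \frac{117}{4} = \frac{101}{16} - \frac{117}{4} = - \frac{367}{16}$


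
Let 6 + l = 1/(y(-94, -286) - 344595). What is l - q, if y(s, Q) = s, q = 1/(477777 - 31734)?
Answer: -922477484494/153746115627 ≈ -6.0000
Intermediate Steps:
q = 1/446043 ≈ 2.2419e-6
l = -2068135/344689 (l = -6 + 1/(-94 - 344595) = -6 + 1/(-344689) = -6 - 1/344689 = -2068135/344689 ≈ -6.0000)
l - q = -2068135/344689 - 1*1/446043 = -2068135/344689 - 1/446043 = -922477484494/153746115627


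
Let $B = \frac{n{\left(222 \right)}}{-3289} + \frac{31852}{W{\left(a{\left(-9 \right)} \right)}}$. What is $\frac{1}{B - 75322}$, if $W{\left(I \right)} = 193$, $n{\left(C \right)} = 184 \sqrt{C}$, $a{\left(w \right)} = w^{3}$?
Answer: $- \frac{9541236683693}{717090379292892662} + \frac{10653214 \sqrt{222}}{1075635568939338993} \approx -1.3305 \cdot 10^{-5}$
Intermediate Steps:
$B = \frac{31852}{193} - \frac{8 \sqrt{222}}{143}$ ($B = \frac{184 \sqrt{222}}{-3289} + \frac{31852}{193} = 184 \sqrt{222} \left(- \frac{1}{3289}\right) + 31852 \cdot \frac{1}{193} = - \frac{8 \sqrt{222}}{143} + \frac{31852}{193} = \frac{31852}{193} - \frac{8 \sqrt{222}}{143} \approx 164.2$)
$\frac{1}{B - 75322} = \frac{1}{\left(\frac{31852}{193} - \frac{8 \sqrt{222}}{143}\right) - 75322} = \frac{1}{- \frac{14505294}{193} - \frac{8 \sqrt{222}}{143}}$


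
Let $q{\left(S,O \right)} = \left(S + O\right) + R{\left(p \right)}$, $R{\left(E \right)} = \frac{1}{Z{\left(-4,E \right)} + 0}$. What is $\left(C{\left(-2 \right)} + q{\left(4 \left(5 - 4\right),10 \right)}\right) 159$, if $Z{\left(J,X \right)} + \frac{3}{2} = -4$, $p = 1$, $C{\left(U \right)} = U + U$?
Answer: $\frac{17172}{11} \approx 1561.1$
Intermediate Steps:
$C{\left(U \right)} = 2 U$
$Z{\left(J,X \right)} = - \frac{11}{2}$ ($Z{\left(J,X \right)} = - \frac{3}{2} - 4 = - \frac{11}{2}$)
$R{\left(E \right)} = - \frac{2}{11}$ ($R{\left(E \right)} = \frac{1}{- \frac{11}{2} + 0} = \frac{1}{- \frac{11}{2}} = - \frac{2}{11}$)
$q{\left(S,O \right)} = - \frac{2}{11} + O + S$ ($q{\left(S,O \right)} = \left(S + O\right) - \frac{2}{11} = \left(O + S\right) - \frac{2}{11} = - \frac{2}{11} + O + S$)
$\left(C{\left(-2 \right)} + q{\left(4 \left(5 - 4\right),10 \right)}\right) 159 = \left(2 \left(-2\right) + \left(- \frac{2}{11} + 10 + 4 \left(5 - 4\right)\right)\right) 159 = \left(-4 + \left(- \frac{2}{11} + 10 + 4 \cdot 1\right)\right) 159 = \left(-4 + \left(- \frac{2}{11} + 10 + 4\right)\right) 159 = \left(-4 + \frac{152}{11}\right) 159 = \frac{108}{11} \cdot 159 = \frac{17172}{11}$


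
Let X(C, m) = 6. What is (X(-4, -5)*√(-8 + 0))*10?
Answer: 120*I*√2 ≈ 169.71*I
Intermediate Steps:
(X(-4, -5)*√(-8 + 0))*10 = (6*√(-8 + 0))*10 = (6*√(-8))*10 = (6*(2*I*√2))*10 = (12*I*√2)*10 = 120*I*√2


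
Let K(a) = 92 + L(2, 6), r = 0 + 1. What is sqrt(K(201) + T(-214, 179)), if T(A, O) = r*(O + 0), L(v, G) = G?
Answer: sqrt(277) ≈ 16.643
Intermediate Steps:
r = 1
T(A, O) = O (T(A, O) = 1*(O + 0) = 1*O = O)
K(a) = 98 (K(a) = 92 + 6 = 98)
sqrt(K(201) + T(-214, 179)) = sqrt(98 + 179) = sqrt(277)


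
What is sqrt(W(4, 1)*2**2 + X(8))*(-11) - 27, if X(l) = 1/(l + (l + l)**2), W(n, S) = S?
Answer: -27 - sqrt(69762)/12 ≈ -49.010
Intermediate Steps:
X(l) = 1/(l + 4*l**2) (X(l) = 1/(l + (2*l)**2) = 1/(l + 4*l**2))
sqrt(W(4, 1)*2**2 + X(8))*(-11) - 27 = sqrt(1*2**2 + 1/(8*(1 + 4*8)))*(-11) - 27 = sqrt(1*4 + 1/(8*(1 + 32)))*(-11) - 27 = sqrt(4 + (1/8)/33)*(-11) - 27 = sqrt(4 + (1/8)*(1/33))*(-11) - 27 = sqrt(4 + 1/264)*(-11) - 27 = sqrt(1057/264)*(-11) - 27 = (sqrt(69762)/132)*(-11) - 27 = -sqrt(69762)/12 - 27 = -27 - sqrt(69762)/12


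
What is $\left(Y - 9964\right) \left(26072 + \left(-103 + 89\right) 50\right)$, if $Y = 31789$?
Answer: $553743900$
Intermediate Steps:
$\left(Y - 9964\right) \left(26072 + \left(-103 + 89\right) 50\right) = \left(31789 - 9964\right) \left(26072 + \left(-103 + 89\right) 50\right) = 21825 \left(26072 - 700\right) = 21825 \cdot 25372 = 553743900$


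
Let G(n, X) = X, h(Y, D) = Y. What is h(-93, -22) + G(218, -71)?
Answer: -164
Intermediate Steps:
h(-93, -22) + G(218, -71) = -93 - 71 = -164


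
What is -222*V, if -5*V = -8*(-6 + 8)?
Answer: -3552/5 ≈ -710.40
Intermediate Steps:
V = 16/5 (V = -(-8)*(-6 + 8)/5 = -(-8)*2/5 = -1/5*(-16) = 16/5 ≈ 3.2000)
-222*V = -222*16/5 = -3552/5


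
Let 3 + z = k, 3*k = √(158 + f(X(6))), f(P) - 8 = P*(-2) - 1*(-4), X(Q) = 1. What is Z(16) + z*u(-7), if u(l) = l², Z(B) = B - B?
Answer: -147 + 98*√42/3 ≈ 64.704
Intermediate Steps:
Z(B) = 0
f(P) = 12 - 2*P (f(P) = 8 + (P*(-2) - 1*(-4)) = 8 + (-2*P + 4) = 8 + (4 - 2*P) = 12 - 2*P)
k = 2*√42/3 (k = √(158 + (12 - 2*1))/3 = √(158 + (12 - 2))/3 = √(158 + 10)/3 = √168/3 = (2*√42)/3 = 2*√42/3 ≈ 4.3205)
z = -3 + 2*√42/3 ≈ 1.3205
Z(16) + z*u(-7) = 0 + (-3 + 2*√42/3)*(-7)² = 0 + (-3 + 2*√42/3)*49 = 0 + (-147 + 98*√42/3) = -147 + 98*√42/3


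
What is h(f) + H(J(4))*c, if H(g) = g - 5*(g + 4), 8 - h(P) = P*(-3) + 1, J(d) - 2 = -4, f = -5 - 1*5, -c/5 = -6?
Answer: -383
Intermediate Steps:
c = 30 (c = -5*(-6) = 30)
f = -10 (f = -5 - 5 = -10)
J(d) = -2 (J(d) = 2 - 4 = -2)
h(P) = 7 + 3*P (h(P) = 8 - (P*(-3) + 1) = 8 - (-3*P + 1) = 8 - (1 - 3*P) = 8 + (-1 + 3*P) = 7 + 3*P)
H(g) = -20 - 4*g (H(g) = g - 5*(4 + g) = g + (-20 - 5*g) = -20 - 4*g)
h(f) + H(J(4))*c = (7 + 3*(-10)) + (-20 - 4*(-2))*30 = (7 - 30) + (-20 + 8)*30 = -23 - 12*30 = -23 - 360 = -383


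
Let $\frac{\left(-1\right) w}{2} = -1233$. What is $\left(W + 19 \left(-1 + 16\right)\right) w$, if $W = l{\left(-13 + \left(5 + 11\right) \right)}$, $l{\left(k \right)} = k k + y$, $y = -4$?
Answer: $715140$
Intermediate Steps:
$w = 2466$ ($w = \left(-2\right) \left(-1233\right) = 2466$)
$l{\left(k \right)} = -4 + k^{2}$ ($l{\left(k \right)} = k k - 4 = k^{2} - 4 = -4 + k^{2}$)
$W = 5$ ($W = -4 + \left(-13 + \left(5 + 11\right)\right)^{2} = -4 + \left(-13 + 16\right)^{2} = -4 + 3^{2} = -4 + 9 = 5$)
$\left(W + 19 \left(-1 + 16\right)\right) w = \left(5 + 19 \left(-1 + 16\right)\right) 2466 = \left(5 + 19 \cdot 15\right) 2466 = \left(5 + 285\right) 2466 = 290 \cdot 2466 = 715140$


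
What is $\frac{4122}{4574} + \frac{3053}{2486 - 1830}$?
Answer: $\frac{8334227}{1500272} \approx 5.5551$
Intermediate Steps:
$\frac{4122}{4574} + \frac{3053}{2486 - 1830} = 4122 \cdot \frac{1}{4574} + \frac{3053}{656} = \frac{2061}{2287} + 3053 \cdot \frac{1}{656} = \frac{2061}{2287} + \frac{3053}{656} = \frac{8334227}{1500272}$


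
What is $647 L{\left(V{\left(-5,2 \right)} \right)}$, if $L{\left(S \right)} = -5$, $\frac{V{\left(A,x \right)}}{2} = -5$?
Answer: $-3235$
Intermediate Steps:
$V{\left(A,x \right)} = -10$ ($V{\left(A,x \right)} = 2 \left(-5\right) = -10$)
$647 L{\left(V{\left(-5,2 \right)} \right)} = 647 \left(-5\right) = -3235$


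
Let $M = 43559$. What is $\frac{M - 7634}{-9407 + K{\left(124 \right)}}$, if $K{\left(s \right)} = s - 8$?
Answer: $- \frac{11975}{3097} \approx -3.8666$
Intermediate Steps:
$K{\left(s \right)} = -8 + s$
$\frac{M - 7634}{-9407 + K{\left(124 \right)}} = \frac{43559 - 7634}{-9407 + \left(-8 + 124\right)} = \frac{35925}{-9407 + 116} = \frac{35925}{-9291} = 35925 \left(- \frac{1}{9291}\right) = - \frac{11975}{3097}$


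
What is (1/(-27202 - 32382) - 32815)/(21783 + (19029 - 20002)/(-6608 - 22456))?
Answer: -1014774210759/673620618440 ≈ -1.5064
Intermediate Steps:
(1/(-27202 - 32382) - 32815)/(21783 + (19029 - 20002)/(-6608 - 22456)) = (1/(-59584) - 32815)/(21783 - 973/(-29064)) = (-1/59584 - 32815)/(21783 - 973*(-1/29064)) = -1955248961/(59584*(21783 + 139/4152)) = -1955248961/(59584*90443155/4152) = -1955248961/59584*4152/90443155 = -1014774210759/673620618440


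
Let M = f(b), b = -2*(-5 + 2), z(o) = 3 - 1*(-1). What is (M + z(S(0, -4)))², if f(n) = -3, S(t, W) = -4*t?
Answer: 1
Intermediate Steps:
z(o) = 4 (z(o) = 3 + 1 = 4)
b = 6 (b = -2*(-3) = 6)
M = -3
(M + z(S(0, -4)))² = (-3 + 4)² = 1² = 1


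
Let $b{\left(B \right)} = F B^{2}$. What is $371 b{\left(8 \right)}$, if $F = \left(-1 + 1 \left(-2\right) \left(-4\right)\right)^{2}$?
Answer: $1163456$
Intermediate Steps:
$F = 49$ ($F = \left(-1 - -8\right)^{2} = \left(-1 + 8\right)^{2} = 7^{2} = 49$)
$b{\left(B \right)} = 49 B^{2}$
$371 b{\left(8 \right)} = 371 \cdot 49 \cdot 8^{2} = 371 \cdot 49 \cdot 64 = 371 \cdot 3136 = 1163456$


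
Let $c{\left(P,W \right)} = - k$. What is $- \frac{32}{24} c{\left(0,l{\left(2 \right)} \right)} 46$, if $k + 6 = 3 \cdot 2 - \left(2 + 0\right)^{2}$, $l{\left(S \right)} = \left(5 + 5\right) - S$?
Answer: $- \frac{736}{3} \approx -245.33$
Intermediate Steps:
$l{\left(S \right)} = 10 - S$
$k = -4$ ($k = -6 + \left(3 \cdot 2 - \left(2 + 0\right)^{2}\right) = -6 + \left(6 - 2^{2}\right) = -6 + \left(6 - 4\right) = -6 + 2 = -4$)
$c{\left(P,W \right)} = 4$ ($c{\left(P,W \right)} = \left(-1\right) \left(-4\right) = 4$)
$- \frac{32}{24} c{\left(0,l{\left(2 \right)} \right)} 46 = - \frac{32}{24} \cdot 4 \cdot 46 = \left(-32\right) \frac{1}{24} \cdot 4 \cdot 46 = \left(- \frac{4}{3}\right) 4 \cdot 46 = \left(- \frac{16}{3}\right) 46 = - \frac{736}{3}$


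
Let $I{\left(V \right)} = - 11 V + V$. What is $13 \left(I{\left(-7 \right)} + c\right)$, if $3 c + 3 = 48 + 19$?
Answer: $\frac{3562}{3} \approx 1187.3$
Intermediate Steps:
$c = \frac{64}{3}$ ($c = -1 + \frac{48 + 19}{3} = -1 + \frac{1}{3} \cdot 67 = -1 + \frac{67}{3} = \frac{64}{3} \approx 21.333$)
$I{\left(V \right)} = - 10 V$
$13 \left(I{\left(-7 \right)} + c\right) = 13 \left(\left(-10\right) \left(-7\right) + \frac{64}{3}\right) = 13 \left(70 + \frac{64}{3}\right) = 13 \cdot \frac{274}{3} = \frac{3562}{3}$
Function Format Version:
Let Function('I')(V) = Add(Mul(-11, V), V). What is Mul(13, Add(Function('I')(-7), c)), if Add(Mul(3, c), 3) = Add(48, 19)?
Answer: Rational(3562, 3) ≈ 1187.3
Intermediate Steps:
c = Rational(64, 3) (c = Add(-1, Mul(Rational(1, 3), Add(48, 19))) = Add(-1, Mul(Rational(1, 3), 67)) = Add(-1, Rational(67, 3)) = Rational(64, 3) ≈ 21.333)
Function('I')(V) = Mul(-10, V)
Mul(13, Add(Function('I')(-7), c)) = Mul(13, Add(Mul(-10, -7), Rational(64, 3))) = Mul(13, Add(70, Rational(64, 3))) = Mul(13, Rational(274, 3)) = Rational(3562, 3)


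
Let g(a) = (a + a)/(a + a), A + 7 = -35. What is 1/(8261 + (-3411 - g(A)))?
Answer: 1/4849 ≈ 0.00020623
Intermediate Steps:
A = -42 (A = -7 - 35 = -42)
g(a) = 1 (g(a) = (2*a)/((2*a)) = (2*a)*(1/(2*a)) = 1)
1/(8261 + (-3411 - g(A))) = 1/(8261 + (-3411 - 1*1)) = 1/(8261 + (-3411 - 1)) = 1/(8261 - 3412) = 1/4849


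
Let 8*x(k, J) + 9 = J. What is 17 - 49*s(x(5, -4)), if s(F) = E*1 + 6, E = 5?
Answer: -522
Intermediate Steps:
x(k, J) = -9/8 + J/8
s(F) = 11 (s(F) = 5*1 + 6 = 5 + 6 = 11)
17 - 49*s(x(5, -4)) = 17 - 49*11 = 17 - 539 = -522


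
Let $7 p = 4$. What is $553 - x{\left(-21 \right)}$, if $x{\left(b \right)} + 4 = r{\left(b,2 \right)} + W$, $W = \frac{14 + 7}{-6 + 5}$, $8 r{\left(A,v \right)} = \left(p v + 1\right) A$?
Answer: $\frac{4669}{8} \approx 583.63$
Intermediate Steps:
$p = \frac{4}{7}$ ($p = \frac{1}{7} \cdot 4 = \frac{4}{7} \approx 0.57143$)
$r{\left(A,v \right)} = \frac{A \left(1 + \frac{4 v}{7}\right)}{8}$ ($r{\left(A,v \right)} = \frac{\left(\frac{4 v}{7} + 1\right) A}{8} = \frac{\left(1 + \frac{4 v}{7}\right) A}{8} = \frac{A \left(1 + \frac{4 v}{7}\right)}{8}$)
$W = -21$ ($W = \frac{21}{-1} = 21 \left(-1\right) = -21$)
$x{\left(b \right)} = -25 + \frac{15 b}{56}$ ($x{\left(b \right)} = -4 + \left(\frac{b \left(7 + 4 \cdot 2\right)}{56} - 21\right) = -4 + \left(\frac{b \left(7 + 8\right)}{56} - 21\right) = -4 + \left(\frac{1}{56} b 15 - 21\right) = -4 + \left(\frac{15 b}{56} - 21\right) = -4 + \left(-21 + \frac{15 b}{56}\right) = -25 + \frac{15 b}{56}$)
$553 - x{\left(-21 \right)} = 553 - \left(-25 + \frac{15}{56} \left(-21\right)\right) = 553 - \left(-25 - \frac{45}{8}\right) = 553 - - \frac{245}{8} = 553 + \frac{245}{8} = \frac{4669}{8}$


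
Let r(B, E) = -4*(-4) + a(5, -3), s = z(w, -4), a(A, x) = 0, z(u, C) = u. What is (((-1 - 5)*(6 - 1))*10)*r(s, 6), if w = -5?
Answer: -4800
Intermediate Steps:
s = -5
r(B, E) = 16 (r(B, E) = -4*(-4) + 0 = 16 + 0 = 16)
(((-1 - 5)*(6 - 1))*10)*r(s, 6) = (((-1 - 5)*(6 - 1))*10)*16 = (-6*5*10)*16 = -30*10*16 = -300*16 = -4800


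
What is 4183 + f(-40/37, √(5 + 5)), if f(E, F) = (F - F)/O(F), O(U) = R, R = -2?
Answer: 4183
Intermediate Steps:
O(U) = -2
f(E, F) = 0 (f(E, F) = (F - F)/(-2) = 0*(-½) = 0)
4183 + f(-40/37, √(5 + 5)) = 4183 + 0 = 4183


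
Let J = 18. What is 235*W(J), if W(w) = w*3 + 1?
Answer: 12925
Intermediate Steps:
W(w) = 1 + 3*w (W(w) = 3*w + 1 = 1 + 3*w)
235*W(J) = 235*(1 + 3*18) = 235*(1 + 54) = 235*55 = 12925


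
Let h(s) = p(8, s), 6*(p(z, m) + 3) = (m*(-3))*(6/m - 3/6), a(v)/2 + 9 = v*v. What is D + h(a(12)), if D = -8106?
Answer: -16089/2 ≈ -8044.5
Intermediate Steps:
a(v) = -18 + 2*v² (a(v) = -18 + 2*(v*v) = -18 + 2*v²)
p(z, m) = -3 - m*(-½ + 6/m)/2 (p(z, m) = -3 + ((m*(-3))*(6/m - 3/6))/6 = -3 + ((-3*m)*(6/m - 3*⅙))/6 = -3 + ((-3*m)*(6/m - ½))/6 = -3 + ((-3*m)*(-½ + 6/m))/6 = -3 + (-3*m*(-½ + 6/m))/6 = -3 - m*(-½ + 6/m)/2)
h(s) = -6 + s/4
D + h(a(12)) = -8106 + (-6 + (-18 + 2*12²)/4) = -8106 + (-6 + (-18 + 2*144)/4) = -8106 + (-6 + (-18 + 288)/4) = -8106 + (-6 + (¼)*270) = -8106 + (-6 + 135/2) = -8106 + 123/2 = -16089/2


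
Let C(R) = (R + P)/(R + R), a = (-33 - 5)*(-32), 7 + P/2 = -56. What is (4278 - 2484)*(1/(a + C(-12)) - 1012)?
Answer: -2957492720/1629 ≈ -1.8155e+6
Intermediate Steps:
P = -126 (P = -14 + 2*(-56) = -14 - 112 = -126)
a = 1216 (a = -38*(-32) = 1216)
C(R) = (-126 + R)/(2*R) (C(R) = (R - 126)/(R + R) = (-126 + R)/((2*R)) = (-126 + R)*(1/(2*R)) = (-126 + R)/(2*R))
(4278 - 2484)*(1/(a + C(-12)) - 1012) = (4278 - 2484)*(1/(1216 + (1/2)*(-126 - 12)/(-12)) - 1012) = 1794*(1/(1216 + (1/2)*(-1/12)*(-138)) - 1012) = 1794*(1/(1216 + 23/4) - 1012) = 1794*(1/(4887/4) - 1012) = 1794*(4/4887 - 1012) = 1794*(-4945640/4887) = -2957492720/1629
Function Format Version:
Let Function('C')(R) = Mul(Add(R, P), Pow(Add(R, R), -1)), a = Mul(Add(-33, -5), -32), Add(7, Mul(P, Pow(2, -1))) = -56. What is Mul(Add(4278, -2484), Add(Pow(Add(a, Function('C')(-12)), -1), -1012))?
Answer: Rational(-2957492720, 1629) ≈ -1.8155e+6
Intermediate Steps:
P = -126 (P = Add(-14, Mul(2, -56)) = Add(-14, -112) = -126)
a = 1216 (a = Mul(-38, -32) = 1216)
Function('C')(R) = Mul(Rational(1, 2), Pow(R, -1), Add(-126, R)) (Function('C')(R) = Mul(Add(R, -126), Pow(Add(R, R), -1)) = Mul(Add(-126, R), Pow(Mul(2, R), -1)) = Mul(Add(-126, R), Mul(Rational(1, 2), Pow(R, -1))) = Mul(Rational(1, 2), Pow(R, -1), Add(-126, R)))
Mul(Add(4278, -2484), Add(Pow(Add(a, Function('C')(-12)), -1), -1012)) = Mul(Add(4278, -2484), Add(Pow(Add(1216, Mul(Rational(1, 2), Pow(-12, -1), Add(-126, -12))), -1), -1012)) = Mul(1794, Add(Pow(Add(1216, Mul(Rational(1, 2), Rational(-1, 12), -138)), -1), -1012)) = Mul(1794, Add(Pow(Add(1216, Rational(23, 4)), -1), -1012)) = Mul(1794, Add(Pow(Rational(4887, 4), -1), -1012)) = Mul(1794, Add(Rational(4, 4887), -1012)) = Mul(1794, Rational(-4945640, 4887)) = Rational(-2957492720, 1629)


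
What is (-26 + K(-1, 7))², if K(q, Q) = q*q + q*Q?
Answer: 1024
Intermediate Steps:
K(q, Q) = q² + Q*q
(-26 + K(-1, 7))² = (-26 - (7 - 1))² = (-26 - 1*6)² = (-26 - 6)² = (-32)² = 1024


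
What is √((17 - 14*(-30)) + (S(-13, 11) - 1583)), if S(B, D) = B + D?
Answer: 2*I*√287 ≈ 33.882*I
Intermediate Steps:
√((17 - 14*(-30)) + (S(-13, 11) - 1583)) = √((17 - 14*(-30)) + ((-13 + 11) - 1583)) = √((17 + 420) + (-2 - 1583)) = √(437 - 1585) = √(-1148) = 2*I*√287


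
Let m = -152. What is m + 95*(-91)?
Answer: -8797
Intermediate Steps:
m + 95*(-91) = -152 + 95*(-91) = -152 - 8645 = -8797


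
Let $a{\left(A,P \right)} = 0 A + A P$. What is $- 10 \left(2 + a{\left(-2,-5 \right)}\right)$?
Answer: $-120$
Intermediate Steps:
$a{\left(A,P \right)} = A P$ ($a{\left(A,P \right)} = 0 + A P = A P$)
$- 10 \left(2 + a{\left(-2,-5 \right)}\right) = - 10 \left(2 - -10\right) = - 10 \left(2 + 10\right) = \left(-10\right) 12 = -120$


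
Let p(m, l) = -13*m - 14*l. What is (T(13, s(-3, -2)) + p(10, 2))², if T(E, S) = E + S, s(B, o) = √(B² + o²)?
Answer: (145 - √13)² ≈ 19992.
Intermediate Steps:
p(m, l) = -14*l - 13*m
(T(13, s(-3, -2)) + p(10, 2))² = ((13 + √((-3)² + (-2)²)) + (-14*2 - 13*10))² = ((13 + √(9 + 4)) + (-28 - 130))² = ((13 + √13) - 158)² = (-145 + √13)²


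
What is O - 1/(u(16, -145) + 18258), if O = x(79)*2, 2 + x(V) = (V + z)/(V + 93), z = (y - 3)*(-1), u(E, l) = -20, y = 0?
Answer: -2389221/784234 ≈ -3.0466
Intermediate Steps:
z = 3 (z = (0 - 3)*(-1) = -3*(-1) = 3)
x(V) = -2 + (3 + V)/(93 + V) (x(V) = -2 + (V + 3)/(V + 93) = -2 + (3 + V)/(93 + V))
O = -131/43 (O = ((-183 - 1*79)/(93 + 79))*2 = ((-183 - 79)/172)*2 = ((1/172)*(-262))*2 = -131/86*2 = -131/43 ≈ -3.0465)
O - 1/(u(16, -145) + 18258) = -131/43 - 1/(-20 + 18258) = -131/43 - 1/18238 = -2389221/784234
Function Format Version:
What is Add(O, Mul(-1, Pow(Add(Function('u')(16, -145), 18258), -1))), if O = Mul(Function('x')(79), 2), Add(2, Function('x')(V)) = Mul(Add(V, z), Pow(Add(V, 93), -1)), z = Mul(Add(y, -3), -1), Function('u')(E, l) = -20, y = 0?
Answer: Rational(-2389221, 784234) ≈ -3.0466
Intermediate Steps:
z = 3 (z = Mul(Add(0, -3), -1) = Mul(-3, -1) = 3)
Function('x')(V) = Add(-2, Mul(Pow(Add(93, V), -1), Add(3, V))) (Function('x')(V) = Add(-2, Mul(Add(V, 3), Pow(Add(V, 93), -1))) = Add(-2, Mul(Add(3, V), Pow(Add(93, V), -1))) = Add(-2, Mul(Pow(Add(93, V), -1), Add(3, V))))
O = Rational(-131, 43) (O = Mul(Mul(Pow(Add(93, 79), -1), Add(-183, Mul(-1, 79))), 2) = Mul(Mul(Pow(172, -1), Add(-183, -79)), 2) = Mul(Mul(Rational(1, 172), -262), 2) = Mul(Rational(-131, 86), 2) = Rational(-131, 43) ≈ -3.0465)
Add(O, Mul(-1, Pow(Add(Function('u')(16, -145), 18258), -1))) = Add(Rational(-131, 43), Mul(-1, Pow(Add(-20, 18258), -1))) = Add(Rational(-131, 43), Mul(-1, Pow(18238, -1))) = Add(Rational(-131, 43), Mul(-1, Rational(1, 18238))) = Add(Rational(-131, 43), Rational(-1, 18238)) = Rational(-2389221, 784234)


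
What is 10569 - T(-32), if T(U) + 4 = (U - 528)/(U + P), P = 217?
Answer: 391313/37 ≈ 10576.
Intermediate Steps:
T(U) = -4 + (-528 + U)/(217 + U) (T(U) = -4 + (U - 528)/(U + 217) = -4 + (-528 + U)/(217 + U))
10569 - T(-32) = 10569 - (-1396 - 3*(-32))/(217 - 32) = 10569 - (-1396 + 96)/185 = 10569 - (-1300)/185 = 10569 - 1*(-260/37) = 10569 + 260/37 = 391313/37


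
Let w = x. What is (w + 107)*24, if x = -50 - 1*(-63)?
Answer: 2880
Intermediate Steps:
x = 13 (x = -50 + 63 = 13)
w = 13
(w + 107)*24 = (13 + 107)*24 = 120*24 = 2880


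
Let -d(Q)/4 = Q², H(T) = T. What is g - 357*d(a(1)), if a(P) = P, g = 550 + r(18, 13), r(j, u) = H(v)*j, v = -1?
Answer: 1960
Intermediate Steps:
r(j, u) = -j
g = 532 (g = 550 - 1*18 = 550 - 18 = 532)
d(Q) = -4*Q²
g - 357*d(a(1)) = 532 - (-1428)*1² = 532 - (-1428) = 532 - 357*(-4) = 532 + 1428 = 1960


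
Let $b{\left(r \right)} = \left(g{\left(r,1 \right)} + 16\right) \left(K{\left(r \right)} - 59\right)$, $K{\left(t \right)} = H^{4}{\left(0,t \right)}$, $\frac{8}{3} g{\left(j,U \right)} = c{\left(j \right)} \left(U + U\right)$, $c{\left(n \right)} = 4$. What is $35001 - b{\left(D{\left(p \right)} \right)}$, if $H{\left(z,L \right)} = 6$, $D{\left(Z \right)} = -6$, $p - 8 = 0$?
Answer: $11498$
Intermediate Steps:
$p = 8$ ($p = 8 + 0 = 8$)
$g{\left(j,U \right)} = 3 U$ ($g{\left(j,U \right)} = \frac{3 \cdot 4 \left(U + U\right)}{8} = \frac{3 \cdot 4 \cdot 2 U}{8} = \frac{3 \cdot 8 U}{8} = 3 U$)
$K{\left(t \right)} = 1296$ ($K{\left(t \right)} = 6^{4} = 1296$)
$b{\left(r \right)} = 23503$ ($b{\left(r \right)} = \left(3 \cdot 1 + 16\right) \left(1296 - 59\right) = \left(3 + 16\right) 1237 = 19 \cdot 1237 = 23503$)
$35001 - b{\left(D{\left(p \right)} \right)} = 35001 - 23503 = 11498$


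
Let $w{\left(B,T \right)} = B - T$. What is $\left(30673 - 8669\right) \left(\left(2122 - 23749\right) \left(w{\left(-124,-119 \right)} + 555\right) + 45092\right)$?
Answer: $-260742075032$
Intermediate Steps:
$\left(30673 - 8669\right) \left(\left(2122 - 23749\right) \left(w{\left(-124,-119 \right)} + 555\right) + 45092\right) = \left(30673 - 8669\right) \left(\left(2122 - 23749\right) \left(\left(-124 - -119\right) + 555\right) + 45092\right) = 22004 \left(- 21627 \left(\left(-124 + 119\right) + 555\right) + 45092\right) = 22004 \left(- 21627 \left(-5 + 555\right) + 45092\right) = 22004 \left(\left(-21627\right) 550 + 45092\right) = 22004 \left(-11894850 + 45092\right) = 22004 \left(-11849758\right) = -260742075032$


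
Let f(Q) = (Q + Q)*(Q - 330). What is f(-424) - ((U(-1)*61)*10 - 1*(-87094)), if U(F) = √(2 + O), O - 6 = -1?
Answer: 552298 - 610*√7 ≈ 5.5068e+5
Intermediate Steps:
O = 5 (O = 6 - 1 = 5)
U(F) = √7 (U(F) = √(2 + 5) = √7)
f(Q) = 2*Q*(-330 + Q) (f(Q) = (2*Q)*(-330 + Q) = 2*Q*(-330 + Q))
f(-424) - ((U(-1)*61)*10 - 1*(-87094)) = 2*(-424)*(-330 - 424) - ((√7*61)*10 - 1*(-87094)) = 2*(-424)*(-754) - ((61*√7)*10 + 87094) = 639392 - (610*√7 + 87094) = 639392 - (87094 + 610*√7) = 639392 + (-87094 - 610*√7) = 552298 - 610*√7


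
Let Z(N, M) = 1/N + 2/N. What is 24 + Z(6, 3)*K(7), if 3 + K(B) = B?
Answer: 26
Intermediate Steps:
K(B) = -3 + B
Z(N, M) = 3/N (Z(N, M) = 1/N + 2/N = 3/N)
24 + Z(6, 3)*K(7) = 24 + (3/6)*(-3 + 7) = 24 + (3*(⅙))*4 = 24 + (½)*4 = 24 + 2 = 26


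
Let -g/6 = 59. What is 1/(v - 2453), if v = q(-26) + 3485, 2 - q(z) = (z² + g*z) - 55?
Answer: -1/8791 ≈ -0.00011375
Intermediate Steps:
g = -354 (g = -6*59 = -354)
q(z) = 57 - z² + 354*z (q(z) = 2 - ((z² - 354*z) - 55) = 2 - (-55 + z² - 354*z) = 2 + (55 - z² + 354*z) = 57 - z² + 354*z)
v = -6338 (v = (57 - 1*(-26)² + 354*(-26)) + 3485 = (57 - 1*676 - 9204) + 3485 = (57 - 676 - 9204) + 3485 = -9823 + 3485 = -6338)
1/(v - 2453) = 1/(-6338 - 2453) = 1/(-8791) = -1/8791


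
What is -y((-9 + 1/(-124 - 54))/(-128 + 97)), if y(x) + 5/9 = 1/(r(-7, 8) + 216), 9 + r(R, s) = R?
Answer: 991/1800 ≈ 0.55056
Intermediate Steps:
r(R, s) = -9 + R
y(x) = -991/1800 (y(x) = -5/9 + 1/((-9 - 7) + 216) = -5/9 + 1/(-16 + 216) = -5/9 + 1/200 = -991/1800)
-y((-9 + 1/(-124 - 54))/(-128 + 97)) = -1*(-991/1800) = 991/1800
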